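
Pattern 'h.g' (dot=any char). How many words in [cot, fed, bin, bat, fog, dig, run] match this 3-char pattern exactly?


Pattern 'h.g' means: starts with 'h', any single char, ends with 'g'.
Checking each word (must be exactly 3 chars):
  'cot' (len=3): no
  'fed' (len=3): no
  'bin' (len=3): no
  'bat' (len=3): no
  'fog' (len=3): no
  'dig' (len=3): no
  'run' (len=3): no
Matching words: []
Total: 0

0


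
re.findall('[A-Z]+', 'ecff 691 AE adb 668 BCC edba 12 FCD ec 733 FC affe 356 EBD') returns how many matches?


Pattern '[A-Z]+' finds one or more uppercase letters.
Text: 'ecff 691 AE adb 668 BCC edba 12 FCD ec 733 FC affe 356 EBD'
Scanning for matches:
  Match 1: 'AE'
  Match 2: 'BCC'
  Match 3: 'FCD'
  Match 4: 'FC'
  Match 5: 'EBD'
Total matches: 5

5


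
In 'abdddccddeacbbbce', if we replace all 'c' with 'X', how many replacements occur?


re.sub('c', 'X', text) replaces every occurrence of 'c' with 'X'.
Text: 'abdddccddeacbbbce'
Scanning for 'c':
  pos 5: 'c' -> replacement #1
  pos 6: 'c' -> replacement #2
  pos 11: 'c' -> replacement #3
  pos 15: 'c' -> replacement #4
Total replacements: 4

4


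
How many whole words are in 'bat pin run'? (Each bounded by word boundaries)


Word boundaries (\b) mark the start/end of each word.
Text: 'bat pin run'
Splitting by whitespace:
  Word 1: 'bat'
  Word 2: 'pin'
  Word 3: 'run'
Total whole words: 3

3


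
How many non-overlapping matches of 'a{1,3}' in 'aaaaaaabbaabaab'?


Pattern 'a{1,3}' matches between 1 and 3 consecutive a's (greedy).
String: 'aaaaaaabbaabaab'
Finding runs of a's and applying greedy matching:
  Run at pos 0: 'aaaaaaa' (length 7)
  Run at pos 9: 'aa' (length 2)
  Run at pos 12: 'aa' (length 2)
Matches: ['aaa', 'aaa', 'a', 'aa', 'aa']
Count: 5

5


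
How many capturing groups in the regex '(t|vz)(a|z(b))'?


To count capturing groups, count each '(' that starts a group.
Pattern: '(t|vz)(a|z(b))'
Walking through the pattern:
  Position 0: '(' -> group #1
  Position 6: '(' -> group #2
  Position 10: '(' -> group #3
Total capturing groups: 3

3


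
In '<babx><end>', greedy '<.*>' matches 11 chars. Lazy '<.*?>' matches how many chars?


Greedy '<.*>' tries to match as MUCH as possible.
Lazy '<.*?>' tries to match as LITTLE as possible.

String: '<babx><end>'
Greedy '<.*>' starts at first '<' and extends to the LAST '>': '<babx><end>' (11 chars)
Lazy '<.*?>' starts at first '<' and stops at the FIRST '>': '<babx>' (6 chars)

6


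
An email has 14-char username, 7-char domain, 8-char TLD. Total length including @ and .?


An email address has format: username@domain.tld
Username length: 14
'@' character: 1
Domain length: 7
'.' character: 1
TLD length: 8
Total = 14 + 1 + 7 + 1 + 8 = 31

31


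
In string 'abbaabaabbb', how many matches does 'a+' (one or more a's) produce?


Pattern 'a+' matches one or more consecutive a's.
String: 'abbaabaabbb'
Scanning for runs of a:
  Match 1: 'a' (length 1)
  Match 2: 'aa' (length 2)
  Match 3: 'aa' (length 2)
Total matches: 3

3


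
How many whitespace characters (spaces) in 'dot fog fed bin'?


\s matches whitespace characters (spaces, tabs, etc.).
Text: 'dot fog fed bin'
This text has 4 words separated by spaces.
Number of spaces = number of words - 1 = 4 - 1 = 3

3


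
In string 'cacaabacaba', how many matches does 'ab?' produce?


Pattern 'ab?' matches 'a' optionally followed by 'b'.
String: 'cacaabacaba'
Scanning left to right for 'a' then checking next char:
  Match 1: 'a' (a not followed by b)
  Match 2: 'a' (a not followed by b)
  Match 3: 'ab' (a followed by b)
  Match 4: 'a' (a not followed by b)
  Match 5: 'ab' (a followed by b)
  Match 6: 'a' (a not followed by b)
Total matches: 6

6


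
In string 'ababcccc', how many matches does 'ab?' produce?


Pattern 'ab?' matches 'a' optionally followed by 'b'.
String: 'ababcccc'
Scanning left to right for 'a' then checking next char:
  Match 1: 'ab' (a followed by b)
  Match 2: 'ab' (a followed by b)
Total matches: 2

2


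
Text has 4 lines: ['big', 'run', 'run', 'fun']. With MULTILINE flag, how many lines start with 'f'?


With MULTILINE flag, ^ matches the start of each line.
Lines: ['big', 'run', 'run', 'fun']
Checking which lines start with 'f':
  Line 1: 'big' -> no
  Line 2: 'run' -> no
  Line 3: 'run' -> no
  Line 4: 'fun' -> MATCH
Matching lines: ['fun']
Count: 1

1


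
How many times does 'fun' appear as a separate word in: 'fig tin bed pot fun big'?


Scanning each word for exact match 'fun':
  Word 1: 'fig' -> no
  Word 2: 'tin' -> no
  Word 3: 'bed' -> no
  Word 4: 'pot' -> no
  Word 5: 'fun' -> MATCH
  Word 6: 'big' -> no
Total matches: 1

1


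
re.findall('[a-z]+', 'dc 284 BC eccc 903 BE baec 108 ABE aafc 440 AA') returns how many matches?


Pattern '[a-z]+' finds one or more lowercase letters.
Text: 'dc 284 BC eccc 903 BE baec 108 ABE aafc 440 AA'
Scanning for matches:
  Match 1: 'dc'
  Match 2: 'eccc'
  Match 3: 'baec'
  Match 4: 'aafc'
Total matches: 4

4


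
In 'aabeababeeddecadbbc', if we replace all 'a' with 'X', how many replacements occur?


re.sub('a', 'X', text) replaces every occurrence of 'a' with 'X'.
Text: 'aabeababeeddecadbbc'
Scanning for 'a':
  pos 0: 'a' -> replacement #1
  pos 1: 'a' -> replacement #2
  pos 4: 'a' -> replacement #3
  pos 6: 'a' -> replacement #4
  pos 14: 'a' -> replacement #5
Total replacements: 5

5


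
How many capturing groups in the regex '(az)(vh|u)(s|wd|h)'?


To count capturing groups, count each '(' that starts a group.
Pattern: '(az)(vh|u)(s|wd|h)'
Walking through the pattern:
  Position 0: '(' -> group #1
  Position 4: '(' -> group #2
  Position 10: '(' -> group #3
Total capturing groups: 3

3


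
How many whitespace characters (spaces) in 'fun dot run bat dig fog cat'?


\s matches whitespace characters (spaces, tabs, etc.).
Text: 'fun dot run bat dig fog cat'
This text has 7 words separated by spaces.
Number of spaces = number of words - 1 = 7 - 1 = 6

6


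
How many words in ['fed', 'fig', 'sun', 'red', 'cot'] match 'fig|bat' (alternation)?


Alternation 'fig|bat' matches either 'fig' or 'bat'.
Checking each word:
  'fed' -> no
  'fig' -> MATCH
  'sun' -> no
  'red' -> no
  'cot' -> no
Matches: ['fig']
Count: 1

1


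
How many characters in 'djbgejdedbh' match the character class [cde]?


Character class [cde] matches any of: {c, d, e}
Scanning string 'djbgejdedbh' character by character:
  pos 0: 'd' -> MATCH
  pos 1: 'j' -> no
  pos 2: 'b' -> no
  pos 3: 'g' -> no
  pos 4: 'e' -> MATCH
  pos 5: 'j' -> no
  pos 6: 'd' -> MATCH
  pos 7: 'e' -> MATCH
  pos 8: 'd' -> MATCH
  pos 9: 'b' -> no
  pos 10: 'h' -> no
Total matches: 5

5


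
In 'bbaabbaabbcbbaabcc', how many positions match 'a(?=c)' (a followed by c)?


Lookahead 'a(?=c)' matches 'a' only when followed by 'c'.
String: 'bbaabbaabbcbbaabcc'
Checking each position where char is 'a':
  pos 2: 'a' -> no (next='a')
  pos 3: 'a' -> no (next='b')
  pos 6: 'a' -> no (next='a')
  pos 7: 'a' -> no (next='b')
  pos 13: 'a' -> no (next='a')
  pos 14: 'a' -> no (next='b')
Matching positions: []
Count: 0

0


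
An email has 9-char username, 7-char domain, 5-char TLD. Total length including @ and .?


An email address has format: username@domain.tld
Username length: 9
'@' character: 1
Domain length: 7
'.' character: 1
TLD length: 5
Total = 9 + 1 + 7 + 1 + 5 = 23

23


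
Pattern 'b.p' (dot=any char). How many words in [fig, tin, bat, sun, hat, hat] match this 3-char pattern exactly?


Pattern 'b.p' means: starts with 'b', any single char, ends with 'p'.
Checking each word (must be exactly 3 chars):
  'fig' (len=3): no
  'tin' (len=3): no
  'bat' (len=3): no
  'sun' (len=3): no
  'hat' (len=3): no
  'hat' (len=3): no
Matching words: []
Total: 0

0


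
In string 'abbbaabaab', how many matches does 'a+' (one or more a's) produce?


Pattern 'a+' matches one or more consecutive a's.
String: 'abbbaabaab'
Scanning for runs of a:
  Match 1: 'a' (length 1)
  Match 2: 'aa' (length 2)
  Match 3: 'aa' (length 2)
Total matches: 3

3


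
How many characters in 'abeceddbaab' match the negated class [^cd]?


Negated class [^cd] matches any char NOT in {c, d}
Scanning 'abeceddbaab':
  pos 0: 'a' -> MATCH
  pos 1: 'b' -> MATCH
  pos 2: 'e' -> MATCH
  pos 3: 'c' -> no (excluded)
  pos 4: 'e' -> MATCH
  pos 5: 'd' -> no (excluded)
  pos 6: 'd' -> no (excluded)
  pos 7: 'b' -> MATCH
  pos 8: 'a' -> MATCH
  pos 9: 'a' -> MATCH
  pos 10: 'b' -> MATCH
Total matches: 8

8


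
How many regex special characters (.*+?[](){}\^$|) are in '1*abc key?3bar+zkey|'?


Regex special characters are: . * + ? [ ] ( ) { } \ ^ $ |
Scanning '1*abc key?3bar+zkey|':
  pos 1: '*' -> SPECIAL
  pos 9: '?' -> SPECIAL
  pos 14: '+' -> SPECIAL
  pos 19: '|' -> SPECIAL
Special chars found: ['*', '?', '+', '|']
Total: 4

4


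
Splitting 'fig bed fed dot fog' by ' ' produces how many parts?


Splitting by ' ' breaks the string at each occurrence of the separator.
Text: 'fig bed fed dot fog'
Parts after split:
  Part 1: 'fig'
  Part 2: 'bed'
  Part 3: 'fed'
  Part 4: 'dot'
  Part 5: 'fog'
Total parts: 5

5


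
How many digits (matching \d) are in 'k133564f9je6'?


\d matches any digit 0-9.
Scanning 'k133564f9je6':
  pos 1: '1' -> DIGIT
  pos 2: '3' -> DIGIT
  pos 3: '3' -> DIGIT
  pos 4: '5' -> DIGIT
  pos 5: '6' -> DIGIT
  pos 6: '4' -> DIGIT
  pos 8: '9' -> DIGIT
  pos 11: '6' -> DIGIT
Digits found: ['1', '3', '3', '5', '6', '4', '9', '6']
Total: 8

8


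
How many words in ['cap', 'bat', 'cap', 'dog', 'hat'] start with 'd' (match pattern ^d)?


Pattern ^d anchors to start of word. Check which words begin with 'd':
  'cap' -> no
  'bat' -> no
  'cap' -> no
  'dog' -> MATCH (starts with 'd')
  'hat' -> no
Matching words: ['dog']
Count: 1

1


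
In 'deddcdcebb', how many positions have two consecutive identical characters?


Looking for consecutive identical characters in 'deddcdcebb':
  pos 0-1: 'd' vs 'e' -> different
  pos 1-2: 'e' vs 'd' -> different
  pos 2-3: 'd' vs 'd' -> MATCH ('dd')
  pos 3-4: 'd' vs 'c' -> different
  pos 4-5: 'c' vs 'd' -> different
  pos 5-6: 'd' vs 'c' -> different
  pos 6-7: 'c' vs 'e' -> different
  pos 7-8: 'e' vs 'b' -> different
  pos 8-9: 'b' vs 'b' -> MATCH ('bb')
Consecutive identical pairs: ['dd', 'bb']
Count: 2

2


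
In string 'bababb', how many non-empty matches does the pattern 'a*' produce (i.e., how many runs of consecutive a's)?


Pattern 'a*' matches zero or more a's. We want non-empty runs of consecutive a's.
String: 'bababb'
Walking through the string to find runs of a's:
  Run 1: positions 1-1 -> 'a'
  Run 2: positions 3-3 -> 'a'
Non-empty runs found: ['a', 'a']
Count: 2

2


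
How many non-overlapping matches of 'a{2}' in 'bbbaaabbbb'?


Pattern 'a{2}' matches exactly 2 consecutive a's (greedy, non-overlapping).
String: 'bbbaaabbbb'
Scanning for runs of a's:
  Run at pos 3: 'aaa' (length 3) -> 1 match(es)
Matches found: ['aa']
Total: 1

1


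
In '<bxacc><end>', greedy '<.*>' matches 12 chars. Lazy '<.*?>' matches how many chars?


Greedy '<.*>' tries to match as MUCH as possible.
Lazy '<.*?>' tries to match as LITTLE as possible.

String: '<bxacc><end>'
Greedy '<.*>' starts at first '<' and extends to the LAST '>': '<bxacc><end>' (12 chars)
Lazy '<.*?>' starts at first '<' and stops at the FIRST '>': '<bxacc>' (7 chars)

7


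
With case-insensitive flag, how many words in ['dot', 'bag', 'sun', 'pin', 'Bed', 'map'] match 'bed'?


Case-insensitive matching: compare each word's lowercase form to 'bed'.
  'dot' -> lower='dot' -> no
  'bag' -> lower='bag' -> no
  'sun' -> lower='sun' -> no
  'pin' -> lower='pin' -> no
  'Bed' -> lower='bed' -> MATCH
  'map' -> lower='map' -> no
Matches: ['Bed']
Count: 1

1


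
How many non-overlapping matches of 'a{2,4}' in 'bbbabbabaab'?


Pattern 'a{2,4}' matches between 2 and 4 consecutive a's (greedy).
String: 'bbbabbabaab'
Finding runs of a's and applying greedy matching:
  Run at pos 3: 'a' (length 1)
  Run at pos 6: 'a' (length 1)
  Run at pos 8: 'aa' (length 2)
Matches: ['aa']
Count: 1

1


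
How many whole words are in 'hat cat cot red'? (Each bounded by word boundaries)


Word boundaries (\b) mark the start/end of each word.
Text: 'hat cat cot red'
Splitting by whitespace:
  Word 1: 'hat'
  Word 2: 'cat'
  Word 3: 'cot'
  Word 4: 'red'
Total whole words: 4

4


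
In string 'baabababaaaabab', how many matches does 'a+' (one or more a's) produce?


Pattern 'a+' matches one or more consecutive a's.
String: 'baabababaaaabab'
Scanning for runs of a:
  Match 1: 'aa' (length 2)
  Match 2: 'a' (length 1)
  Match 3: 'a' (length 1)
  Match 4: 'aaaa' (length 4)
  Match 5: 'a' (length 1)
Total matches: 5

5


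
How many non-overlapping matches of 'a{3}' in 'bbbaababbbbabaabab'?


Pattern 'a{3}' matches exactly 3 consecutive a's (greedy, non-overlapping).
String: 'bbbaababbbbabaabab'
Scanning for runs of a's:
  Run at pos 3: 'aa' (length 2) -> 0 match(es)
  Run at pos 6: 'a' (length 1) -> 0 match(es)
  Run at pos 11: 'a' (length 1) -> 0 match(es)
  Run at pos 13: 'aa' (length 2) -> 0 match(es)
  Run at pos 16: 'a' (length 1) -> 0 match(es)
Matches found: []
Total: 0

0


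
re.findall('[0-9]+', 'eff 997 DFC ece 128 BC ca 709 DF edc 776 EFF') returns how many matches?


Pattern '[0-9]+' finds one or more digits.
Text: 'eff 997 DFC ece 128 BC ca 709 DF edc 776 EFF'
Scanning for matches:
  Match 1: '997'
  Match 2: '128'
  Match 3: '709'
  Match 4: '776'
Total matches: 4

4


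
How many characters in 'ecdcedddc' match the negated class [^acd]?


Negated class [^acd] matches any char NOT in {a, c, d}
Scanning 'ecdcedddc':
  pos 0: 'e' -> MATCH
  pos 1: 'c' -> no (excluded)
  pos 2: 'd' -> no (excluded)
  pos 3: 'c' -> no (excluded)
  pos 4: 'e' -> MATCH
  pos 5: 'd' -> no (excluded)
  pos 6: 'd' -> no (excluded)
  pos 7: 'd' -> no (excluded)
  pos 8: 'c' -> no (excluded)
Total matches: 2

2


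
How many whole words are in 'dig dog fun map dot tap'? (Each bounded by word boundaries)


Word boundaries (\b) mark the start/end of each word.
Text: 'dig dog fun map dot tap'
Splitting by whitespace:
  Word 1: 'dig'
  Word 2: 'dog'
  Word 3: 'fun'
  Word 4: 'map'
  Word 5: 'dot'
  Word 6: 'tap'
Total whole words: 6

6


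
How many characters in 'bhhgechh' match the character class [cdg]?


Character class [cdg] matches any of: {c, d, g}
Scanning string 'bhhgechh' character by character:
  pos 0: 'b' -> no
  pos 1: 'h' -> no
  pos 2: 'h' -> no
  pos 3: 'g' -> MATCH
  pos 4: 'e' -> no
  pos 5: 'c' -> MATCH
  pos 6: 'h' -> no
  pos 7: 'h' -> no
Total matches: 2

2


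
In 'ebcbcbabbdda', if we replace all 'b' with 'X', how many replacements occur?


re.sub('b', 'X', text) replaces every occurrence of 'b' with 'X'.
Text: 'ebcbcbabbdda'
Scanning for 'b':
  pos 1: 'b' -> replacement #1
  pos 3: 'b' -> replacement #2
  pos 5: 'b' -> replacement #3
  pos 7: 'b' -> replacement #4
  pos 8: 'b' -> replacement #5
Total replacements: 5

5


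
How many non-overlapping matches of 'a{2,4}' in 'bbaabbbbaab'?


Pattern 'a{2,4}' matches between 2 and 4 consecutive a's (greedy).
String: 'bbaabbbbaab'
Finding runs of a's and applying greedy matching:
  Run at pos 2: 'aa' (length 2)
  Run at pos 8: 'aa' (length 2)
Matches: ['aa', 'aa']
Count: 2

2


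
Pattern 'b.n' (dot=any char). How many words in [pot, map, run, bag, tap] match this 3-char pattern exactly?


Pattern 'b.n' means: starts with 'b', any single char, ends with 'n'.
Checking each word (must be exactly 3 chars):
  'pot' (len=3): no
  'map' (len=3): no
  'run' (len=3): no
  'bag' (len=3): no
  'tap' (len=3): no
Matching words: []
Total: 0

0


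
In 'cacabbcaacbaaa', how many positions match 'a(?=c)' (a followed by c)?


Lookahead 'a(?=c)' matches 'a' only when followed by 'c'.
String: 'cacabbcaacbaaa'
Checking each position where char is 'a':
  pos 1: 'a' -> MATCH (next='c')
  pos 3: 'a' -> no (next='b')
  pos 7: 'a' -> no (next='a')
  pos 8: 'a' -> MATCH (next='c')
  pos 11: 'a' -> no (next='a')
  pos 12: 'a' -> no (next='a')
Matching positions: [1, 8]
Count: 2

2


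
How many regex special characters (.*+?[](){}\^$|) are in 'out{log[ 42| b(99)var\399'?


Regex special characters are: . * + ? [ ] ( ) { } \ ^ $ |
Scanning 'out{log[ 42| b(99)var\399':
  pos 3: '{' -> SPECIAL
  pos 7: '[' -> SPECIAL
  pos 11: '|' -> SPECIAL
  pos 14: '(' -> SPECIAL
  pos 17: ')' -> SPECIAL
  pos 21: '\' -> SPECIAL
Special chars found: ['{', '[', '|', '(', ')', '\\']
Total: 6

6


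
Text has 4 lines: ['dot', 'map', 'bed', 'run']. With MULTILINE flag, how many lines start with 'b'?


With MULTILINE flag, ^ matches the start of each line.
Lines: ['dot', 'map', 'bed', 'run']
Checking which lines start with 'b':
  Line 1: 'dot' -> no
  Line 2: 'map' -> no
  Line 3: 'bed' -> MATCH
  Line 4: 'run' -> no
Matching lines: ['bed']
Count: 1

1


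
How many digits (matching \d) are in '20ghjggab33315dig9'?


\d matches any digit 0-9.
Scanning '20ghjggab33315dig9':
  pos 0: '2' -> DIGIT
  pos 1: '0' -> DIGIT
  pos 9: '3' -> DIGIT
  pos 10: '3' -> DIGIT
  pos 11: '3' -> DIGIT
  pos 12: '1' -> DIGIT
  pos 13: '5' -> DIGIT
  pos 17: '9' -> DIGIT
Digits found: ['2', '0', '3', '3', '3', '1', '5', '9']
Total: 8

8


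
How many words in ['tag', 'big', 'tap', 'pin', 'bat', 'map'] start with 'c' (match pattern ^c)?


Pattern ^c anchors to start of word. Check which words begin with 'c':
  'tag' -> no
  'big' -> no
  'tap' -> no
  'pin' -> no
  'bat' -> no
  'map' -> no
Matching words: []
Count: 0

0


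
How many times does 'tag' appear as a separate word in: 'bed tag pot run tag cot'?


Scanning each word for exact match 'tag':
  Word 1: 'bed' -> no
  Word 2: 'tag' -> MATCH
  Word 3: 'pot' -> no
  Word 4: 'run' -> no
  Word 5: 'tag' -> MATCH
  Word 6: 'cot' -> no
Total matches: 2

2


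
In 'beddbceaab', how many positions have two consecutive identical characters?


Looking for consecutive identical characters in 'beddbceaab':
  pos 0-1: 'b' vs 'e' -> different
  pos 1-2: 'e' vs 'd' -> different
  pos 2-3: 'd' vs 'd' -> MATCH ('dd')
  pos 3-4: 'd' vs 'b' -> different
  pos 4-5: 'b' vs 'c' -> different
  pos 5-6: 'c' vs 'e' -> different
  pos 6-7: 'e' vs 'a' -> different
  pos 7-8: 'a' vs 'a' -> MATCH ('aa')
  pos 8-9: 'a' vs 'b' -> different
Consecutive identical pairs: ['dd', 'aa']
Count: 2

2


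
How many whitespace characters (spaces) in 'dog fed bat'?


\s matches whitespace characters (spaces, tabs, etc.).
Text: 'dog fed bat'
This text has 3 words separated by spaces.
Number of spaces = number of words - 1 = 3 - 1 = 2

2


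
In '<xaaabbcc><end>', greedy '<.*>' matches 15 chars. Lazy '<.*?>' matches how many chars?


Greedy '<.*>' tries to match as MUCH as possible.
Lazy '<.*?>' tries to match as LITTLE as possible.

String: '<xaaabbcc><end>'
Greedy '<.*>' starts at first '<' and extends to the LAST '>': '<xaaabbcc><end>' (15 chars)
Lazy '<.*?>' starts at first '<' and stops at the FIRST '>': '<xaaabbcc>' (10 chars)

10


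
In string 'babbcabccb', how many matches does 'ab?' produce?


Pattern 'ab?' matches 'a' optionally followed by 'b'.
String: 'babbcabccb'
Scanning left to right for 'a' then checking next char:
  Match 1: 'ab' (a followed by b)
  Match 2: 'ab' (a followed by b)
Total matches: 2

2


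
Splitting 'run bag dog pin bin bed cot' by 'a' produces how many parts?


Splitting by 'a' breaks the string at each occurrence of the separator.
Text: 'run bag dog pin bin bed cot'
Parts after split:
  Part 1: 'run b'
  Part 2: 'g dog pin bin bed cot'
Total parts: 2

2


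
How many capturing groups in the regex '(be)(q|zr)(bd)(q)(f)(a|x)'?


To count capturing groups, count each '(' that starts a group.
Pattern: '(be)(q|zr)(bd)(q)(f)(a|x)'
Walking through the pattern:
  Position 0: '(' -> group #1
  Position 4: '(' -> group #2
  Position 10: '(' -> group #3
  Position 14: '(' -> group #4
  Position 17: '(' -> group #5
  Position 20: '(' -> group #6
Total capturing groups: 6

6


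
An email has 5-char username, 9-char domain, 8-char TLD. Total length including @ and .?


An email address has format: username@domain.tld
Username length: 5
'@' character: 1
Domain length: 9
'.' character: 1
TLD length: 8
Total = 5 + 1 + 9 + 1 + 8 = 24

24


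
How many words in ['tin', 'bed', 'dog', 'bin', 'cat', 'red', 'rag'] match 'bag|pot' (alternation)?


Alternation 'bag|pot' matches either 'bag' or 'pot'.
Checking each word:
  'tin' -> no
  'bed' -> no
  'dog' -> no
  'bin' -> no
  'cat' -> no
  'red' -> no
  'rag' -> no
Matches: []
Count: 0

0


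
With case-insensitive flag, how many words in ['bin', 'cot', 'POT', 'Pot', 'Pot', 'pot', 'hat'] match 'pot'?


Case-insensitive matching: compare each word's lowercase form to 'pot'.
  'bin' -> lower='bin' -> no
  'cot' -> lower='cot' -> no
  'POT' -> lower='pot' -> MATCH
  'Pot' -> lower='pot' -> MATCH
  'Pot' -> lower='pot' -> MATCH
  'pot' -> lower='pot' -> MATCH
  'hat' -> lower='hat' -> no
Matches: ['POT', 'Pot', 'Pot', 'pot']
Count: 4

4


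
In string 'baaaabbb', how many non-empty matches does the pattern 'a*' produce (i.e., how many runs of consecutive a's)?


Pattern 'a*' matches zero or more a's. We want non-empty runs of consecutive a's.
String: 'baaaabbb'
Walking through the string to find runs of a's:
  Run 1: positions 1-4 -> 'aaaa'
Non-empty runs found: ['aaaa']
Count: 1

1


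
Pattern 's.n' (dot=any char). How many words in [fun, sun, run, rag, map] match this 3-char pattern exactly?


Pattern 's.n' means: starts with 's', any single char, ends with 'n'.
Checking each word (must be exactly 3 chars):
  'fun' (len=3): no
  'sun' (len=3): MATCH
  'run' (len=3): no
  'rag' (len=3): no
  'map' (len=3): no
Matching words: ['sun']
Total: 1

1


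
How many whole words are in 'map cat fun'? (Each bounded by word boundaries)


Word boundaries (\b) mark the start/end of each word.
Text: 'map cat fun'
Splitting by whitespace:
  Word 1: 'map'
  Word 2: 'cat'
  Word 3: 'fun'
Total whole words: 3

3


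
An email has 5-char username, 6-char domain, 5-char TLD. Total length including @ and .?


An email address has format: username@domain.tld
Username length: 5
'@' character: 1
Domain length: 6
'.' character: 1
TLD length: 5
Total = 5 + 1 + 6 + 1 + 5 = 18

18


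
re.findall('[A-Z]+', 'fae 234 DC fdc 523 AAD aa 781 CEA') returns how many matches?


Pattern '[A-Z]+' finds one or more uppercase letters.
Text: 'fae 234 DC fdc 523 AAD aa 781 CEA'
Scanning for matches:
  Match 1: 'DC'
  Match 2: 'AAD'
  Match 3: 'CEA'
Total matches: 3

3


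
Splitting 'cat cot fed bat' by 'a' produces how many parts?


Splitting by 'a' breaks the string at each occurrence of the separator.
Text: 'cat cot fed bat'
Parts after split:
  Part 1: 'c'
  Part 2: 't cot fed b'
  Part 3: 't'
Total parts: 3

3


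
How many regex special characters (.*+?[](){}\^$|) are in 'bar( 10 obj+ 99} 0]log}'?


Regex special characters are: . * + ? [ ] ( ) { } \ ^ $ |
Scanning 'bar( 10 obj+ 99} 0]log}':
  pos 3: '(' -> SPECIAL
  pos 11: '+' -> SPECIAL
  pos 15: '}' -> SPECIAL
  pos 18: ']' -> SPECIAL
  pos 22: '}' -> SPECIAL
Special chars found: ['(', '+', '}', ']', '}']
Total: 5

5


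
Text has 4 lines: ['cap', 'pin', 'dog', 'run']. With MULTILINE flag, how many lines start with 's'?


With MULTILINE flag, ^ matches the start of each line.
Lines: ['cap', 'pin', 'dog', 'run']
Checking which lines start with 's':
  Line 1: 'cap' -> no
  Line 2: 'pin' -> no
  Line 3: 'dog' -> no
  Line 4: 'run' -> no
Matching lines: []
Count: 0

0


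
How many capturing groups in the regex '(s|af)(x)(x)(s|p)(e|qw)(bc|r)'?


To count capturing groups, count each '(' that starts a group.
Pattern: '(s|af)(x)(x)(s|p)(e|qw)(bc|r)'
Walking through the pattern:
  Position 0: '(' -> group #1
  Position 6: '(' -> group #2
  Position 9: '(' -> group #3
  Position 12: '(' -> group #4
  Position 17: '(' -> group #5
  Position 23: '(' -> group #6
Total capturing groups: 6

6


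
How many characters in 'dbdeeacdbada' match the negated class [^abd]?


Negated class [^abd] matches any char NOT in {a, b, d}
Scanning 'dbdeeacdbada':
  pos 0: 'd' -> no (excluded)
  pos 1: 'b' -> no (excluded)
  pos 2: 'd' -> no (excluded)
  pos 3: 'e' -> MATCH
  pos 4: 'e' -> MATCH
  pos 5: 'a' -> no (excluded)
  pos 6: 'c' -> MATCH
  pos 7: 'd' -> no (excluded)
  pos 8: 'b' -> no (excluded)
  pos 9: 'a' -> no (excluded)
  pos 10: 'd' -> no (excluded)
  pos 11: 'a' -> no (excluded)
Total matches: 3

3


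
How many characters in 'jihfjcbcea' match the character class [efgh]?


Character class [efgh] matches any of: {e, f, g, h}
Scanning string 'jihfjcbcea' character by character:
  pos 0: 'j' -> no
  pos 1: 'i' -> no
  pos 2: 'h' -> MATCH
  pos 3: 'f' -> MATCH
  pos 4: 'j' -> no
  pos 5: 'c' -> no
  pos 6: 'b' -> no
  pos 7: 'c' -> no
  pos 8: 'e' -> MATCH
  pos 9: 'a' -> no
Total matches: 3

3


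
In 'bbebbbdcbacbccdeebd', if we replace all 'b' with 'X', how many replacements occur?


re.sub('b', 'X', text) replaces every occurrence of 'b' with 'X'.
Text: 'bbebbbdcbacbccdeebd'
Scanning for 'b':
  pos 0: 'b' -> replacement #1
  pos 1: 'b' -> replacement #2
  pos 3: 'b' -> replacement #3
  pos 4: 'b' -> replacement #4
  pos 5: 'b' -> replacement #5
  pos 8: 'b' -> replacement #6
  pos 11: 'b' -> replacement #7
  pos 17: 'b' -> replacement #8
Total replacements: 8

8


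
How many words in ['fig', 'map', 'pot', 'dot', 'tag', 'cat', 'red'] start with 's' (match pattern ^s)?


Pattern ^s anchors to start of word. Check which words begin with 's':
  'fig' -> no
  'map' -> no
  'pot' -> no
  'dot' -> no
  'tag' -> no
  'cat' -> no
  'red' -> no
Matching words: []
Count: 0

0


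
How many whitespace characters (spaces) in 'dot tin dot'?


\s matches whitespace characters (spaces, tabs, etc.).
Text: 'dot tin dot'
This text has 3 words separated by spaces.
Number of spaces = number of words - 1 = 3 - 1 = 2

2


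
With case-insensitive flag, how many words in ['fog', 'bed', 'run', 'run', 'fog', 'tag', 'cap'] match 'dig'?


Case-insensitive matching: compare each word's lowercase form to 'dig'.
  'fog' -> lower='fog' -> no
  'bed' -> lower='bed' -> no
  'run' -> lower='run' -> no
  'run' -> lower='run' -> no
  'fog' -> lower='fog' -> no
  'tag' -> lower='tag' -> no
  'cap' -> lower='cap' -> no
Matches: []
Count: 0

0


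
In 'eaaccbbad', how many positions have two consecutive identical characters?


Looking for consecutive identical characters in 'eaaccbbad':
  pos 0-1: 'e' vs 'a' -> different
  pos 1-2: 'a' vs 'a' -> MATCH ('aa')
  pos 2-3: 'a' vs 'c' -> different
  pos 3-4: 'c' vs 'c' -> MATCH ('cc')
  pos 4-5: 'c' vs 'b' -> different
  pos 5-6: 'b' vs 'b' -> MATCH ('bb')
  pos 6-7: 'b' vs 'a' -> different
  pos 7-8: 'a' vs 'd' -> different
Consecutive identical pairs: ['aa', 'cc', 'bb']
Count: 3

3


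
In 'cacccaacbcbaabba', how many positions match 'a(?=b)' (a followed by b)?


Lookahead 'a(?=b)' matches 'a' only when followed by 'b'.
String: 'cacccaacbcbaabba'
Checking each position where char is 'a':
  pos 1: 'a' -> no (next='c')
  pos 5: 'a' -> no (next='a')
  pos 6: 'a' -> no (next='c')
  pos 11: 'a' -> no (next='a')
  pos 12: 'a' -> MATCH (next='b')
Matching positions: [12]
Count: 1

1


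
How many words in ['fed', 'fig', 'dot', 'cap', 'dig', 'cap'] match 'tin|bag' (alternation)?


Alternation 'tin|bag' matches either 'tin' or 'bag'.
Checking each word:
  'fed' -> no
  'fig' -> no
  'dot' -> no
  'cap' -> no
  'dig' -> no
  'cap' -> no
Matches: []
Count: 0

0


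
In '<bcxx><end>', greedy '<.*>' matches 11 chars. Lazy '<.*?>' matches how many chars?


Greedy '<.*>' tries to match as MUCH as possible.
Lazy '<.*?>' tries to match as LITTLE as possible.

String: '<bcxx><end>'
Greedy '<.*>' starts at first '<' and extends to the LAST '>': '<bcxx><end>' (11 chars)
Lazy '<.*?>' starts at first '<' and stops at the FIRST '>': '<bcxx>' (6 chars)

6


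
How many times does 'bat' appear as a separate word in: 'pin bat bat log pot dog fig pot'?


Scanning each word for exact match 'bat':
  Word 1: 'pin' -> no
  Word 2: 'bat' -> MATCH
  Word 3: 'bat' -> MATCH
  Word 4: 'log' -> no
  Word 5: 'pot' -> no
  Word 6: 'dog' -> no
  Word 7: 'fig' -> no
  Word 8: 'pot' -> no
Total matches: 2

2


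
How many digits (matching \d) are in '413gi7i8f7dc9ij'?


\d matches any digit 0-9.
Scanning '413gi7i8f7dc9ij':
  pos 0: '4' -> DIGIT
  pos 1: '1' -> DIGIT
  pos 2: '3' -> DIGIT
  pos 5: '7' -> DIGIT
  pos 7: '8' -> DIGIT
  pos 9: '7' -> DIGIT
  pos 12: '9' -> DIGIT
Digits found: ['4', '1', '3', '7', '8', '7', '9']
Total: 7

7


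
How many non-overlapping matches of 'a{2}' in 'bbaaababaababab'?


Pattern 'a{2}' matches exactly 2 consecutive a's (greedy, non-overlapping).
String: 'bbaaababaababab'
Scanning for runs of a's:
  Run at pos 2: 'aaa' (length 3) -> 1 match(es)
  Run at pos 6: 'a' (length 1) -> 0 match(es)
  Run at pos 8: 'aa' (length 2) -> 1 match(es)
  Run at pos 11: 'a' (length 1) -> 0 match(es)
  Run at pos 13: 'a' (length 1) -> 0 match(es)
Matches found: ['aa', 'aa']
Total: 2

2


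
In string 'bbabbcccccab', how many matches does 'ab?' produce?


Pattern 'ab?' matches 'a' optionally followed by 'b'.
String: 'bbabbcccccab'
Scanning left to right for 'a' then checking next char:
  Match 1: 'ab' (a followed by b)
  Match 2: 'ab' (a followed by b)
Total matches: 2

2


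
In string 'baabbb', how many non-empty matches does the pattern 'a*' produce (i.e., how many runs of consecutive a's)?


Pattern 'a*' matches zero or more a's. We want non-empty runs of consecutive a's.
String: 'baabbb'
Walking through the string to find runs of a's:
  Run 1: positions 1-2 -> 'aa'
Non-empty runs found: ['aa']
Count: 1

1


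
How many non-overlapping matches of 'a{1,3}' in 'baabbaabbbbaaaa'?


Pattern 'a{1,3}' matches between 1 and 3 consecutive a's (greedy).
String: 'baabbaabbbbaaaa'
Finding runs of a's and applying greedy matching:
  Run at pos 1: 'aa' (length 2)
  Run at pos 5: 'aa' (length 2)
  Run at pos 11: 'aaaa' (length 4)
Matches: ['aa', 'aa', 'aaa', 'a']
Count: 4

4


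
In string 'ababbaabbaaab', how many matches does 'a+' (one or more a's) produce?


Pattern 'a+' matches one or more consecutive a's.
String: 'ababbaabbaaab'
Scanning for runs of a:
  Match 1: 'a' (length 1)
  Match 2: 'a' (length 1)
  Match 3: 'aa' (length 2)
  Match 4: 'aaa' (length 3)
Total matches: 4

4


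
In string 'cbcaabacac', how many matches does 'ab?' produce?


Pattern 'ab?' matches 'a' optionally followed by 'b'.
String: 'cbcaabacac'
Scanning left to right for 'a' then checking next char:
  Match 1: 'a' (a not followed by b)
  Match 2: 'ab' (a followed by b)
  Match 3: 'a' (a not followed by b)
  Match 4: 'a' (a not followed by b)
Total matches: 4

4


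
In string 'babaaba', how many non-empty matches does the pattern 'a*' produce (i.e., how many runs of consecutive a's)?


Pattern 'a*' matches zero or more a's. We want non-empty runs of consecutive a's.
String: 'babaaba'
Walking through the string to find runs of a's:
  Run 1: positions 1-1 -> 'a'
  Run 2: positions 3-4 -> 'aa'
  Run 3: positions 6-6 -> 'a'
Non-empty runs found: ['a', 'aa', 'a']
Count: 3

3


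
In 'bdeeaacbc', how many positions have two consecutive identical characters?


Looking for consecutive identical characters in 'bdeeaacbc':
  pos 0-1: 'b' vs 'd' -> different
  pos 1-2: 'd' vs 'e' -> different
  pos 2-3: 'e' vs 'e' -> MATCH ('ee')
  pos 3-4: 'e' vs 'a' -> different
  pos 4-5: 'a' vs 'a' -> MATCH ('aa')
  pos 5-6: 'a' vs 'c' -> different
  pos 6-7: 'c' vs 'b' -> different
  pos 7-8: 'b' vs 'c' -> different
Consecutive identical pairs: ['ee', 'aa']
Count: 2

2


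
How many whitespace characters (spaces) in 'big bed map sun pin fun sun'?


\s matches whitespace characters (spaces, tabs, etc.).
Text: 'big bed map sun pin fun sun'
This text has 7 words separated by spaces.
Number of spaces = number of words - 1 = 7 - 1 = 6

6


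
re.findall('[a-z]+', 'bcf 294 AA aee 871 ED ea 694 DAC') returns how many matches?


Pattern '[a-z]+' finds one or more lowercase letters.
Text: 'bcf 294 AA aee 871 ED ea 694 DAC'
Scanning for matches:
  Match 1: 'bcf'
  Match 2: 'aee'
  Match 3: 'ea'
Total matches: 3

3


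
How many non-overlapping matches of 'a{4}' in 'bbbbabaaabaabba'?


Pattern 'a{4}' matches exactly 4 consecutive a's (greedy, non-overlapping).
String: 'bbbbabaaabaabba'
Scanning for runs of a's:
  Run at pos 4: 'a' (length 1) -> 0 match(es)
  Run at pos 6: 'aaa' (length 3) -> 0 match(es)
  Run at pos 10: 'aa' (length 2) -> 0 match(es)
  Run at pos 14: 'a' (length 1) -> 0 match(es)
Matches found: []
Total: 0

0


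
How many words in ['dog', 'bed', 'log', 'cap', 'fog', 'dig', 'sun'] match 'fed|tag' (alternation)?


Alternation 'fed|tag' matches either 'fed' or 'tag'.
Checking each word:
  'dog' -> no
  'bed' -> no
  'log' -> no
  'cap' -> no
  'fog' -> no
  'dig' -> no
  'sun' -> no
Matches: []
Count: 0

0


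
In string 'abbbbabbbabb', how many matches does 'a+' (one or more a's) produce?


Pattern 'a+' matches one or more consecutive a's.
String: 'abbbbabbbabb'
Scanning for runs of a:
  Match 1: 'a' (length 1)
  Match 2: 'a' (length 1)
  Match 3: 'a' (length 1)
Total matches: 3

3


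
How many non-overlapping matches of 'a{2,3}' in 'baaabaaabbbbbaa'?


Pattern 'a{2,3}' matches between 2 and 3 consecutive a's (greedy).
String: 'baaabaaabbbbbaa'
Finding runs of a's and applying greedy matching:
  Run at pos 1: 'aaa' (length 3)
  Run at pos 5: 'aaa' (length 3)
  Run at pos 13: 'aa' (length 2)
Matches: ['aaa', 'aaa', 'aa']
Count: 3

3


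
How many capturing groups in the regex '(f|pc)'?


To count capturing groups, count each '(' that starts a group.
Pattern: '(f|pc)'
Walking through the pattern:
  Position 0: '(' -> group #1
Total capturing groups: 1

1


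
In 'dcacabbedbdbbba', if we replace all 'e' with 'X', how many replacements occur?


re.sub('e', 'X', text) replaces every occurrence of 'e' with 'X'.
Text: 'dcacabbedbdbbba'
Scanning for 'e':
  pos 7: 'e' -> replacement #1
Total replacements: 1

1


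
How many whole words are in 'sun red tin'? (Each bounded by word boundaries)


Word boundaries (\b) mark the start/end of each word.
Text: 'sun red tin'
Splitting by whitespace:
  Word 1: 'sun'
  Word 2: 'red'
  Word 3: 'tin'
Total whole words: 3

3


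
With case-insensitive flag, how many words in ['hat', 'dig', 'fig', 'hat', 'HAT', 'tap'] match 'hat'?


Case-insensitive matching: compare each word's lowercase form to 'hat'.
  'hat' -> lower='hat' -> MATCH
  'dig' -> lower='dig' -> no
  'fig' -> lower='fig' -> no
  'hat' -> lower='hat' -> MATCH
  'HAT' -> lower='hat' -> MATCH
  'tap' -> lower='tap' -> no
Matches: ['hat', 'hat', 'HAT']
Count: 3

3


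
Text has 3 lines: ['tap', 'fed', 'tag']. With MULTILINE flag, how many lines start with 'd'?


With MULTILINE flag, ^ matches the start of each line.
Lines: ['tap', 'fed', 'tag']
Checking which lines start with 'd':
  Line 1: 'tap' -> no
  Line 2: 'fed' -> no
  Line 3: 'tag' -> no
Matching lines: []
Count: 0

0


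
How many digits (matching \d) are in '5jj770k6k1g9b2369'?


\d matches any digit 0-9.
Scanning '5jj770k6k1g9b2369':
  pos 0: '5' -> DIGIT
  pos 3: '7' -> DIGIT
  pos 4: '7' -> DIGIT
  pos 5: '0' -> DIGIT
  pos 7: '6' -> DIGIT
  pos 9: '1' -> DIGIT
  pos 11: '9' -> DIGIT
  pos 13: '2' -> DIGIT
  pos 14: '3' -> DIGIT
  pos 15: '6' -> DIGIT
  pos 16: '9' -> DIGIT
Digits found: ['5', '7', '7', '0', '6', '1', '9', '2', '3', '6', '9']
Total: 11

11


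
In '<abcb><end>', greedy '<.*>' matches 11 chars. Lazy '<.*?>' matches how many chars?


Greedy '<.*>' tries to match as MUCH as possible.
Lazy '<.*?>' tries to match as LITTLE as possible.

String: '<abcb><end>'
Greedy '<.*>' starts at first '<' and extends to the LAST '>': '<abcb><end>' (11 chars)
Lazy '<.*?>' starts at first '<' and stops at the FIRST '>': '<abcb>' (6 chars)

6


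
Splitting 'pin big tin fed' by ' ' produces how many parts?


Splitting by ' ' breaks the string at each occurrence of the separator.
Text: 'pin big tin fed'
Parts after split:
  Part 1: 'pin'
  Part 2: 'big'
  Part 3: 'tin'
  Part 4: 'fed'
Total parts: 4

4


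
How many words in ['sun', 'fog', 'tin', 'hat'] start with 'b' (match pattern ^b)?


Pattern ^b anchors to start of word. Check which words begin with 'b':
  'sun' -> no
  'fog' -> no
  'tin' -> no
  'hat' -> no
Matching words: []
Count: 0

0


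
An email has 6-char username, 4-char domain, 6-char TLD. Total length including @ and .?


An email address has format: username@domain.tld
Username length: 6
'@' character: 1
Domain length: 4
'.' character: 1
TLD length: 6
Total = 6 + 1 + 4 + 1 + 6 = 18

18


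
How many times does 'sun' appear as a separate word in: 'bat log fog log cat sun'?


Scanning each word for exact match 'sun':
  Word 1: 'bat' -> no
  Word 2: 'log' -> no
  Word 3: 'fog' -> no
  Word 4: 'log' -> no
  Word 5: 'cat' -> no
  Word 6: 'sun' -> MATCH
Total matches: 1

1


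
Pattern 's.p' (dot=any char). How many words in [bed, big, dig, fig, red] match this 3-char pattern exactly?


Pattern 's.p' means: starts with 's', any single char, ends with 'p'.
Checking each word (must be exactly 3 chars):
  'bed' (len=3): no
  'big' (len=3): no
  'dig' (len=3): no
  'fig' (len=3): no
  'red' (len=3): no
Matching words: []
Total: 0

0


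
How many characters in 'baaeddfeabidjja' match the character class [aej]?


Character class [aej] matches any of: {a, e, j}
Scanning string 'baaeddfeabidjja' character by character:
  pos 0: 'b' -> no
  pos 1: 'a' -> MATCH
  pos 2: 'a' -> MATCH
  pos 3: 'e' -> MATCH
  pos 4: 'd' -> no
  pos 5: 'd' -> no
  pos 6: 'f' -> no
  pos 7: 'e' -> MATCH
  pos 8: 'a' -> MATCH
  pos 9: 'b' -> no
  pos 10: 'i' -> no
  pos 11: 'd' -> no
  pos 12: 'j' -> MATCH
  pos 13: 'j' -> MATCH
  pos 14: 'a' -> MATCH
Total matches: 8

8


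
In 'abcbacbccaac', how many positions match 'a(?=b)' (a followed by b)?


Lookahead 'a(?=b)' matches 'a' only when followed by 'b'.
String: 'abcbacbccaac'
Checking each position where char is 'a':
  pos 0: 'a' -> MATCH (next='b')
  pos 4: 'a' -> no (next='c')
  pos 9: 'a' -> no (next='a')
  pos 10: 'a' -> no (next='c')
Matching positions: [0]
Count: 1

1


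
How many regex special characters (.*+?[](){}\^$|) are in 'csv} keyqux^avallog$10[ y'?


Regex special characters are: . * + ? [ ] ( ) { } \ ^ $ |
Scanning 'csv} keyqux^avallog$10[ y':
  pos 3: '}' -> SPECIAL
  pos 11: '^' -> SPECIAL
  pos 19: '$' -> SPECIAL
  pos 22: '[' -> SPECIAL
Special chars found: ['}', '^', '$', '[']
Total: 4

4


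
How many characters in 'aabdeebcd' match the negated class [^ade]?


Negated class [^ade] matches any char NOT in {a, d, e}
Scanning 'aabdeebcd':
  pos 0: 'a' -> no (excluded)
  pos 1: 'a' -> no (excluded)
  pos 2: 'b' -> MATCH
  pos 3: 'd' -> no (excluded)
  pos 4: 'e' -> no (excluded)
  pos 5: 'e' -> no (excluded)
  pos 6: 'b' -> MATCH
  pos 7: 'c' -> MATCH
  pos 8: 'd' -> no (excluded)
Total matches: 3

3


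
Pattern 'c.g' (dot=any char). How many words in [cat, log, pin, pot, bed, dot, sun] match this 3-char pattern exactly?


Pattern 'c.g' means: starts with 'c', any single char, ends with 'g'.
Checking each word (must be exactly 3 chars):
  'cat' (len=3): no
  'log' (len=3): no
  'pin' (len=3): no
  'pot' (len=3): no
  'bed' (len=3): no
  'dot' (len=3): no
  'sun' (len=3): no
Matching words: []
Total: 0

0


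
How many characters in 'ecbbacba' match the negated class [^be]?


Negated class [^be] matches any char NOT in {b, e}
Scanning 'ecbbacba':
  pos 0: 'e' -> no (excluded)
  pos 1: 'c' -> MATCH
  pos 2: 'b' -> no (excluded)
  pos 3: 'b' -> no (excluded)
  pos 4: 'a' -> MATCH
  pos 5: 'c' -> MATCH
  pos 6: 'b' -> no (excluded)
  pos 7: 'a' -> MATCH
Total matches: 4

4


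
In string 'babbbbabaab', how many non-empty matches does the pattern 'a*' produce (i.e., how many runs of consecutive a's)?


Pattern 'a*' matches zero or more a's. We want non-empty runs of consecutive a's.
String: 'babbbbabaab'
Walking through the string to find runs of a's:
  Run 1: positions 1-1 -> 'a'
  Run 2: positions 6-6 -> 'a'
  Run 3: positions 8-9 -> 'aa'
Non-empty runs found: ['a', 'a', 'aa']
Count: 3

3
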